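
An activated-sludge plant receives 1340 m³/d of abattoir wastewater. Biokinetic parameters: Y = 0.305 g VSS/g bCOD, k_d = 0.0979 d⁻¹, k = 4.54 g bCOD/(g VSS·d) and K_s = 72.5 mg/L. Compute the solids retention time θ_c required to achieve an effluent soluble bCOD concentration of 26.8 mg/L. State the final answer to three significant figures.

Specific growth rate at S = 26.8 mg/L: μ = YkS/(K_s+S) = 0.305·4.54·26.8/(72.5+26.8) = 0.3737 d⁻¹.
θ_c = 1/(μ − k_d) = 1/(0.3737 − 0.0979) = 1/0.2758 = 3.626 d.

θ_c ≈ 3.63 d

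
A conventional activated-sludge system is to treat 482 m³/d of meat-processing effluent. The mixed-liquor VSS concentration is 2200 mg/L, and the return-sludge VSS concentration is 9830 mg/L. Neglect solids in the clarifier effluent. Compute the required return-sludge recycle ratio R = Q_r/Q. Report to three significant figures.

Solids balance on the clarifier gives (1+R)X = R·X_r, so R = X/(X_r − X) = 2200 / (9830 − 2200) = 0.2883.

R ≈ 0.288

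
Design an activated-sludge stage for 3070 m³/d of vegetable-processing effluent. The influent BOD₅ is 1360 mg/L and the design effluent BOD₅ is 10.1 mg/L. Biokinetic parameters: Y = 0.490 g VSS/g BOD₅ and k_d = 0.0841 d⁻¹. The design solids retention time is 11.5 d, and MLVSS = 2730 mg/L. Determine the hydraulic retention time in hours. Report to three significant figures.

From the SRT design equation V = Y Q (S₀−S) θ_c / [X (1 + k_d θ_c)] = 0.490 × 3070 × (1360 − 10.1) × 11.5 / [2730 × (1 + 0.0841 × 11.5)] = 2.34×10^7 / 5370 = 4348 m³.
HRT = V/Q = 4348 m³ / 3070 m³·d⁻¹ = 1.416 d × 24 = 33.99 h.

τ ≈ 34.0 h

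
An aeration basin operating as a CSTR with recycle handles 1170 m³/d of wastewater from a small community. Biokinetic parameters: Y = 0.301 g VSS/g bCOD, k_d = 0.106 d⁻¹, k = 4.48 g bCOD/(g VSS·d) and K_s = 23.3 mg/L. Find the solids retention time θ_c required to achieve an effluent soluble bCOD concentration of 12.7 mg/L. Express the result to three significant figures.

From 1/θ_c = Y·k·S/(K_s + S) − k_d: Y·k·S/(K_s+S) = 0.301 × 4.48 × 12.7 / (23.3 + 12.7) = 0.4757 d⁻¹.
1/θ_c = 0.4757 − 0.106 = 0.3697 d⁻¹, so θ_c = 2.705 d.

θ_c ≈ 2.70 d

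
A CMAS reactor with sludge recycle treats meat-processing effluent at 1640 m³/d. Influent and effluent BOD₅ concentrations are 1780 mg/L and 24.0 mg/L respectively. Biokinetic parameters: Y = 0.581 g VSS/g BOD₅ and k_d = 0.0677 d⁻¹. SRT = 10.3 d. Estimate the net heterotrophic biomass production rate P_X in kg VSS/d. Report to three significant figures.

Y_obs = Y / (1 + k_d θ_c) = 0.581 / (1 + 0.0677 × 10.3) = 0.581 / 1.697 = 0.3423.
Substrate removed = Q·(S₀ − S) = 1640 m³/d × (1780 − 24.0) g/m³ = 2.88×10^6 g/d = 2880 kg/d.
P_X = Y_obs · Q(S₀ − S) = 0.3423 × 2880 = 985.8 kg VSS/d.

P_X ≈ 986 kg VSS/d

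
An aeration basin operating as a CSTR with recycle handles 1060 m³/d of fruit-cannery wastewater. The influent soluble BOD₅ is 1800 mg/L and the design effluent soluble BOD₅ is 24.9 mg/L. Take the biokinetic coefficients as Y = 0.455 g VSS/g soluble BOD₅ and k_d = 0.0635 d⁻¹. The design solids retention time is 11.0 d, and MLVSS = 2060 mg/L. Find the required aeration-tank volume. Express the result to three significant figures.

V ≈ 2690 m³

Rearranging the biomass balance for a CMAS with decay, V = Y·Q·ΔS·θ_c / [X·(1+k_d θ_c)] = 0.455 × 1060 × (1800 − 24.9) × 11.0 / [2060 × (1 + 0.0635 × 11.0)] = 9.42×10^6 / 3499 = 2692 m³.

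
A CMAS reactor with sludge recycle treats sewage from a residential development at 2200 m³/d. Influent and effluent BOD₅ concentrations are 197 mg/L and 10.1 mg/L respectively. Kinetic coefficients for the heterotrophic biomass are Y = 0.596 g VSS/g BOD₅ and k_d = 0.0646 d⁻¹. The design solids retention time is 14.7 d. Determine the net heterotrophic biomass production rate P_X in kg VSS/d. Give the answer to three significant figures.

Y_obs = Y / (1 + k_d θ_c) = 0.596 / (1 + 0.0646 × 14.7) = 0.596 / 1.950 = 0.3057.
Mass of BOD₅ removed per day: Q(S₀ − S) = 2200 × 186.9 g/m³ = 411.2 kg/d.
P_X = Y_obs · Q(S₀ − S) = 0.3057 × 411.2 = 125.7 kg VSS/d.

P_X ≈ 126 kg VSS/d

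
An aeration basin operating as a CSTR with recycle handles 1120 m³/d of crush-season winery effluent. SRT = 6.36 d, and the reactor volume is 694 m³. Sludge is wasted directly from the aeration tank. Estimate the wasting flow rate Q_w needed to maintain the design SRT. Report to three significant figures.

Wasting from the aeration tank: Q_w = V / θ_c = 694.0 / 6.36 = 109.1 m³/d.

Q_w ≈ 109 m³/d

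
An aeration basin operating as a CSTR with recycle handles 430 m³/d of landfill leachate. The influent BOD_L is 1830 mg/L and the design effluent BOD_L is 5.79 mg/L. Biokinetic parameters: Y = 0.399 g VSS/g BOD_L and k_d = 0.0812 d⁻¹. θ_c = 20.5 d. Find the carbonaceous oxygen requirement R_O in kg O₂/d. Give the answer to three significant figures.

Correct the yield for decay: Y_obs = Y/(1 + k_d θ_c) = 0.399 / (1 + 0.0812 × 20.5) = 0.399 / 2.665 = 0.1497.
Substrate removed = Q·(S₀ − S) = 430 m³/d × (1830 − 5.79) g/m³ = 7.84×10^5 g/d = 784.4 kg/d.
Net sludge production P_X = 0.1497 × 784.4 = 117.5 kg VSS/d.
Carbonaceous O₂ demand = substrate oxidised − cell-mass equivalent = 784.4 − 1.42 × 117.5 = 617.6 kg O₂/d.

R_O ≈ 618 kg O₂/d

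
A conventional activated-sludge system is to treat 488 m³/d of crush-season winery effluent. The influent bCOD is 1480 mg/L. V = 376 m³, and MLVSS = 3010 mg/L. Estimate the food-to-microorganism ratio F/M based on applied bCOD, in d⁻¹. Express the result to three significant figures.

F/M ≈ 0.638 d⁻¹

F/M = applied load / biomass = Q·S₀/(V·X) = 488 × 1480 / (376.0 × 3010) = 0.6382 d⁻¹.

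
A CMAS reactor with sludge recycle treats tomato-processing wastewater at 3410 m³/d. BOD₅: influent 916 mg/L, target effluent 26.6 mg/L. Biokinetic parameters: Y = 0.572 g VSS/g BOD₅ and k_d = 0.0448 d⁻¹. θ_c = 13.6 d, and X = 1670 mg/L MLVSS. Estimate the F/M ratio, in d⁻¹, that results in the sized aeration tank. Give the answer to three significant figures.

F/M ≈ 0.213 d⁻¹

Rearranging the biomass balance for a CMAS with decay, V = Y·Q·ΔS·θ_c / [X·(1+k_d θ_c)] = 0.572 × 3410 × (916 − 26.6) × 13.6 / [1670 × (1 + 0.0448 × 13.6)] = 2.36×10^7 / 2687 = 8779 m³.
F/M = applied load / biomass = Q·S₀/(V·X) = 3410 × 916 / (8779 × 1670) = 0.2131 d⁻¹.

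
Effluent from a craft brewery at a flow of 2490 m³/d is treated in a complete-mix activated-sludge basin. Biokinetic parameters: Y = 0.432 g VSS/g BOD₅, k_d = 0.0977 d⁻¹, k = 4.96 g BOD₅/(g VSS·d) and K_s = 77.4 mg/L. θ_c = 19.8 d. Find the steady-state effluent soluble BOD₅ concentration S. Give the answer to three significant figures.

S ≈ 5.75 mg/L

Effluent substrate depends only on kinetics and SRT: S = K_s(1 + k_d θ_c) / [θ_c(Yk − k_d) − 1] = 77.4 × (1 + 0.0977 × 19.8) / [19.8 × (0.432 × 4.96 − 0.0977) − 1] = 227.1 / 39.49 = 5.751 mg/L.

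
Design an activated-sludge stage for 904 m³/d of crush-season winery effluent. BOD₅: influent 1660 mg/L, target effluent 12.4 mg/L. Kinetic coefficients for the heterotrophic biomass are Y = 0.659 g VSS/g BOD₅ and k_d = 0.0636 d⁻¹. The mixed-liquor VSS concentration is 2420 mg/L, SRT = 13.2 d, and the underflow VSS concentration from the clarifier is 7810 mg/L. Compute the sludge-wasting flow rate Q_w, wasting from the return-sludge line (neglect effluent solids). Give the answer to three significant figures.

Q_w ≈ 68.3 m³/d

From the SRT design equation V = Y Q (S₀−S) θ_c / [X (1 + k_d θ_c)] = 0.659 × 904 × (1660 − 12.4) × 13.2 / [2420 × (1 + 0.0636 × 13.2)] = 1.3×10^7 / 4452 = 2910 m³.
Wasting from the return line (neglecting effluent solids): Q_w = V·X / (θ_c·X_r) = 2910 × 2420 / (13.2 × 7810) = 68.32 m³/d.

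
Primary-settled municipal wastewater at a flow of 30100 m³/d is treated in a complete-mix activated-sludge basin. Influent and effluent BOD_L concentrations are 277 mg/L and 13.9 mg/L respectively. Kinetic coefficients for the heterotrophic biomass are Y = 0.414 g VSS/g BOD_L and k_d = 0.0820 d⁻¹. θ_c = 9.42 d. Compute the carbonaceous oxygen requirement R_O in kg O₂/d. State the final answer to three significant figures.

R_O ≈ 5290 kg O₂/d

The observed yield is Y_obs = Y/(1 + k_d·θ_c) = 0.414 / (1 + 0.0820 × 9.42) = 0.414 / 1.772 = 0.2336 g VSS per g BOD_L removed.
Mass of BOD_L removed per day: Q(S₀ − S) = 30100 × 263.1 g/m³ = 7919 kg/d.
P_X = Y_obs·Q·(S₀ − S) = 0.2336 × 7919 = 1850 kg VSS/d.
Carbonaceous O₂ demand = substrate oxidised − cell-mass equivalent = 7919 − 1.42 × 1850 = 5293 kg O₂/d.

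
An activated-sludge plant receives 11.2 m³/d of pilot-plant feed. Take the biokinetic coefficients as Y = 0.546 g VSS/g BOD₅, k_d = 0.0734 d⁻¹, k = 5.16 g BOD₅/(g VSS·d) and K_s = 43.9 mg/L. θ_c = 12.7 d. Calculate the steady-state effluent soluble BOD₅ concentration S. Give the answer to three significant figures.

S ≈ 2.51 mg/L

Effluent substrate depends only on kinetics and SRT: S = K_s(1 + k_d θ_c) / [θ_c(Yk − k_d) − 1] = 43.9 × (1 + 0.0734 × 12.7) / [12.7 × (0.546 × 5.16 − 0.0734) − 1] = 84.82 / 33.85 = 2.506 mg/L.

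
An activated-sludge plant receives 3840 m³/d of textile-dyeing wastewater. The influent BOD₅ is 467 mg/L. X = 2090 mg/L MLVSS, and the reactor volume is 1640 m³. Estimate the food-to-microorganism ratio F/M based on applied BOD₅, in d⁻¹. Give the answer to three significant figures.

Food-to-microorganism ratio F/M = Q S₀ / (V X) = 3840 × 467 / (1640 × 2090) = 0.5232 d⁻¹.

F/M ≈ 0.523 d⁻¹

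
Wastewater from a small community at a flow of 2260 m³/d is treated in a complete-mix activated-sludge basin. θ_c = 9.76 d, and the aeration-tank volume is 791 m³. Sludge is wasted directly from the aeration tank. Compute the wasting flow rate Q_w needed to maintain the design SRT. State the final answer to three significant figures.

Wasting from the aeration tank: Q_w = V / θ_c = 791.0 / 9.76 = 81.05 m³/d.

Q_w ≈ 81.0 m³/d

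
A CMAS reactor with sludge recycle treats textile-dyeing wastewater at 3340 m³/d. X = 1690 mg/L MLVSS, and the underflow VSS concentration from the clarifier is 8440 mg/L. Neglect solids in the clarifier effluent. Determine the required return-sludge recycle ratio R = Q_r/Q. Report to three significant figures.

R = Q_r/Q = X/(X_r − X) = 1690 / (8440 − 1690) = 0.2504.

R ≈ 0.250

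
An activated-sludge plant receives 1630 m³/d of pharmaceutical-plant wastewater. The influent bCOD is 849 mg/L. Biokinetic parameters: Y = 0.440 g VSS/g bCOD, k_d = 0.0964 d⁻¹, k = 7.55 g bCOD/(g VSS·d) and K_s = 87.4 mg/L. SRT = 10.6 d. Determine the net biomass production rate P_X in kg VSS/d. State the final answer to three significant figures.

P_X ≈ 299 kg VSS/d

For a completely mixed reactor with recycle the Lawrence–McCarty relation gives S = K_s·(1 + k_d·θ_c) / [θ_c·(Y·k − k_d) − 1] = 87.4 × (1 + 0.0964 × 10.6) / [10.6 × (0.440 × 7.55 − 0.0964) − 1] = 176.7 / 33.19 = 5.324 mg/L.
Observed yield with endogenous decay: Y_obs = Y / (1 + k_d·θ_c) = 0.440 / (1 + 0.0964 × 10.6) = 0.440 / 2.022 = 0.2176 g VSS/g bCOD.
ΔS = 849 − 5.32 = 843.7 mg/L, so the substrate removal rate is 1630 × 843.7/1000 = 1375 kg bCOD/d.
P_X = Y_obs · Q(S₀ − S) = 0.2176 × 1375 = 299.3 kg VSS/d.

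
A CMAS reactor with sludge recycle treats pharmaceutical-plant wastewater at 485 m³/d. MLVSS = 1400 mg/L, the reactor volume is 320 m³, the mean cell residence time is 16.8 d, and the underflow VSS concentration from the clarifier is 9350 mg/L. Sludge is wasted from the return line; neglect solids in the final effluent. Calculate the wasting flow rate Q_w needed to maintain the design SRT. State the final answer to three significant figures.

Q_w ≈ 2.85 m³/d

θ_c = V·X/(Q_w·X_r) when wasting from the recycle, so Q_w = V·X/(θ_c·X_r) = 320.0 × 1400 / (16.8 × 9350) = 2.852 m³/d.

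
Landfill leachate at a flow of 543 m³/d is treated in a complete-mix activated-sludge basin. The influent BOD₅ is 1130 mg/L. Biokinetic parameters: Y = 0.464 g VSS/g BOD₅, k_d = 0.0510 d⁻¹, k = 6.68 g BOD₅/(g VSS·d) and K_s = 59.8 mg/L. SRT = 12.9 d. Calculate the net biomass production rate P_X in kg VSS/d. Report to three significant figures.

P_X ≈ 171 kg VSS/d

From the Monod/SRT balance for a CMAS, S = K_s·(1+k_d θ_c)/[θ_c·(Y k − k_d) − 1] = 59.8 × (1 + 0.0510 × 12.9) / [12.9 × (0.464 × 6.68 − 0.0510) − 1] = 99.14 / 38.33 = 2.587 mg/L.
Y_obs = Y / (1 + k_d θ_c) = 0.464 / (1 + 0.0510 × 12.9) = 0.464 / 1.658 = 0.2799.
Q·(S₀ − S) = 543 × (1130 − 2.59) × 10⁻³ = 612.2 kg/d removed.
Net biomass production P_X = Y_obs × Q·(S₀ − S) = 0.2799 × 612.2 = 171.3 kg VSS/d.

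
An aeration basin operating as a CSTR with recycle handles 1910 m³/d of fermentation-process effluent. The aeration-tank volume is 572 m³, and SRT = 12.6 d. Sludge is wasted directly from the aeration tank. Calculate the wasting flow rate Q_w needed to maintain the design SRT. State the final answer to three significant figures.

Q_w ≈ 45.4 m³/d

Wasting from the aeration tank: Q_w = V / θ_c = 572.0 / 12.6 = 45.40 m³/d.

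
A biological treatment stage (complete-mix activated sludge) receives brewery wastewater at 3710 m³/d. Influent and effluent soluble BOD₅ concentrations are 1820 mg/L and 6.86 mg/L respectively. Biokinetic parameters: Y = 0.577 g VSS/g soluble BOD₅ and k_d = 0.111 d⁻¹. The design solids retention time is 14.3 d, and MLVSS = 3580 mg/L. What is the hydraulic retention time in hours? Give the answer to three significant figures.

τ ≈ 38.8 h

Rearranging the biomass balance for a CMAS with decay, V = Y·Q·ΔS·θ_c / [X·(1+k_d θ_c)] = 0.577 × 3710 × (1820 − 6.86) × 14.3 / [3580 × (1 + 0.111 × 14.3)] = 5.55×10^7 / 9263 = 5992 m³.
HRT = V/Q = 5992 m³ / 3710 m³·d⁻¹ = 1.615 d × 24 = 38.76 h.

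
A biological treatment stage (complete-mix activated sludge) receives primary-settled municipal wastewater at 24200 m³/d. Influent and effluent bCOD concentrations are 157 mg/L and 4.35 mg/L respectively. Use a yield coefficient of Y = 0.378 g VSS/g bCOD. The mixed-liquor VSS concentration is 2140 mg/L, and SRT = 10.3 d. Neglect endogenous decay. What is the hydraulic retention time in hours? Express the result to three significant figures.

τ ≈ 6.67 h

With k_d = 0 the design equation reduces to V = Y Q (S₀−S) θ_c / X = 0.378 × 24200 × (157 − 4.35) × 10.3 / 2140 = 6721 m³.
HRT = V/Q = 6721 m³ / 24200 m³·d⁻¹ = 0.2777 d × 24 = 6.665 h.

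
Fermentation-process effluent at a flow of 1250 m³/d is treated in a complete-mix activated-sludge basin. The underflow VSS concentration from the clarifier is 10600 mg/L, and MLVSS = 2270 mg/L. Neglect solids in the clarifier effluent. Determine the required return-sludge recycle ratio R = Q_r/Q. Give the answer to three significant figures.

R ≈ 0.273

Solids balance on the clarifier gives (1+R)X = R·X_r, so R = X/(X_r − X) = 2270 / (10600 − 2270) = 0.2725.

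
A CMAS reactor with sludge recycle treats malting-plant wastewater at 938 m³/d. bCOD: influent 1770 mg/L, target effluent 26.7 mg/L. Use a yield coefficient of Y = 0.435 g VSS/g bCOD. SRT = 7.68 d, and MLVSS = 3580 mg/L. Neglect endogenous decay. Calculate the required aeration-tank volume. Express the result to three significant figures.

V ≈ 1530 m³

Biomass mass balance (decay neglected): V·X = Y·Q·(S₀ − S)·θ_c, so V = 0.435 × 938 × (1770 − 26.7) × 7.68 / 3580 = 1526 m³.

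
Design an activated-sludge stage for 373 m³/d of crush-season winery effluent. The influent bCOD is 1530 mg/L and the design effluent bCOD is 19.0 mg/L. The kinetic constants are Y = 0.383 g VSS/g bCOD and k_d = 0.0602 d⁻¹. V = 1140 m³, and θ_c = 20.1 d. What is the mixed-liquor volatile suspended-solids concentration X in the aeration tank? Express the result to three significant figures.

X ≈ 1720 mg/L

Solving the biomass balance for X: X = Y Q (S₀−S) θ_c / [V (1+k_d θ_c)] = 0.383 × 373 × (1530 − 19.0) × 20.1 / [1140 × (1 + 0.0602 × 20.1)] = 1722 mg/L.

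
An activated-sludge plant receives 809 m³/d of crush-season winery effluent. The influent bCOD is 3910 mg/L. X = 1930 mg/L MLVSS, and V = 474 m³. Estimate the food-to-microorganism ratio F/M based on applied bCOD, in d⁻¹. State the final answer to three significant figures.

Food-to-microorganism ratio F/M = Q S₀ / (V X) = 809 × 3910 / (474.0 × 1930) = 3.458 d⁻¹.

F/M ≈ 3.46 d⁻¹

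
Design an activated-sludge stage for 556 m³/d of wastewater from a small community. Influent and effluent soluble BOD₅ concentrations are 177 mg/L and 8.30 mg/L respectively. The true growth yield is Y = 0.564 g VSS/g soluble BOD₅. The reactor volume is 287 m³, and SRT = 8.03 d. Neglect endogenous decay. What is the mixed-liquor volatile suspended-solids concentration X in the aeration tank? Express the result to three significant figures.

Without decay, X = Y Q (S₀−S) θ_c / V = 0.564 × 556 × (177 − 8.30) × 8.03 / 287 = 1480 mg/L.

X ≈ 1480 mg/L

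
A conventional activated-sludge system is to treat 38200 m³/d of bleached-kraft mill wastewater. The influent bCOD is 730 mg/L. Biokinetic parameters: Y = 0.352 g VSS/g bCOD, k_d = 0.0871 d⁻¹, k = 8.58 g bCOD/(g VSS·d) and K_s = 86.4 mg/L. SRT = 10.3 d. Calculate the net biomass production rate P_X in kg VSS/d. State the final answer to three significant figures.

P_X ≈ 5130 kg VSS/d

For a completely mixed reactor with recycle the Lawrence–McCarty relation gives S = K_s·(1 + k_d·θ_c) / [θ_c·(Y·k − k_d) − 1] = 86.4 × (1 + 0.0871 × 10.3) / [10.3 × (0.352 × 8.58 − 0.0871) − 1] = 163.9 / 29.21 = 5.611 mg/L.
Y_obs = Y / (1 + k_d θ_c) = 0.352 / (1 + 0.0871 × 10.3) = 0.352 / 1.897 = 0.1855.
Substrate removed = Q·(S₀ − S) = 38200 m³/d × (730 − 5.61) g/m³ = 2.77×10^7 g/d = 27672 kg/d.
Biomass produced: P_X = Y_obs·Q·ΔS = 0.1855 × 27672 ≈ 5134 kg VSS/d.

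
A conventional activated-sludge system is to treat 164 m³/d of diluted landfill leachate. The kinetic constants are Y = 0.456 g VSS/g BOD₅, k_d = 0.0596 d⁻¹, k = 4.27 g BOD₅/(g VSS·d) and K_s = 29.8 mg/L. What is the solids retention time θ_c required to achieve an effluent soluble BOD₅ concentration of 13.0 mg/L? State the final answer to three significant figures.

θ_c ≈ 1.88 d

Specific growth rate at S = 13.0 mg/L: μ = YkS/(K_s+S) = 0.456·4.27·13.0/(29.8+13.0) = 0.5914 d⁻¹.
θ_c = 1/(μ − k_d) = 1/(0.5914 − 0.0596) = 1/0.5318 = 1.880 d.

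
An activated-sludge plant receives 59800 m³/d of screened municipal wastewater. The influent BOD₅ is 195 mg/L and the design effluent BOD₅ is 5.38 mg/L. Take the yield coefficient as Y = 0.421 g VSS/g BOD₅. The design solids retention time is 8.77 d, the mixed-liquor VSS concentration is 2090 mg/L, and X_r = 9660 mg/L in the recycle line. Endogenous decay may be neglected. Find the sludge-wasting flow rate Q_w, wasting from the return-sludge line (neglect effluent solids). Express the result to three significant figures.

Q_w ≈ 494 m³/d

With k_d = 0 the design equation reduces to V = Y Q (S₀−S) θ_c / X = 0.421 × 59800 × (195 − 5.38) × 8.77 / 2090 = 20032 m³.
Q_w = (V·X)/(θ_c X_r) = 20032 × 2090 / (8.77 × 9660) = 494.2 m³/d.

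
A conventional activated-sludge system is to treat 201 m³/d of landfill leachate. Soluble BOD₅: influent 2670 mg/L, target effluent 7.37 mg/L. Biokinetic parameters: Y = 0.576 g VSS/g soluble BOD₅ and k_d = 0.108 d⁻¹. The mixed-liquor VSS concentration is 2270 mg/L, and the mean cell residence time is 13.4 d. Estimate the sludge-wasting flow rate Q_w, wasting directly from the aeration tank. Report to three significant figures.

Steady-state biomass mass balance: V·X·(1 + k_d·θ_c) = Y·Q·(S₀ − S)·θ_c, so V = 0.576 × 201 × (2670 − 7.37) × 13.4 / [2270 × (1 + 0.108 × 13.4)] = 4.13×10^6 / 5555 = 743.6 m³.
With mixed-liquor wasting, θ_c = V/Q_w, so Q_w = V/θ_c = 743.6/13.4 = 55.49 m³/d.

Q_w ≈ 55.5 m³/d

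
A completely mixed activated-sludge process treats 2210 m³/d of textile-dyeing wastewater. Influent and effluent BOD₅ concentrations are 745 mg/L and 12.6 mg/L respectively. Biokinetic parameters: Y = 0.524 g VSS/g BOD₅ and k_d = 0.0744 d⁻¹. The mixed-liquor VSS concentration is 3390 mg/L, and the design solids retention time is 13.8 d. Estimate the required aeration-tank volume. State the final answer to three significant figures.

V ≈ 1700 m³

From the SRT design equation V = Y Q (S₀−S) θ_c / [X (1 + k_d θ_c)] = 0.524 × 2210 × (745 − 12.6) × 13.8 / [3390 × (1 + 0.0744 × 13.8)] = 1.17×10^7 / 6871 = 1704 m³.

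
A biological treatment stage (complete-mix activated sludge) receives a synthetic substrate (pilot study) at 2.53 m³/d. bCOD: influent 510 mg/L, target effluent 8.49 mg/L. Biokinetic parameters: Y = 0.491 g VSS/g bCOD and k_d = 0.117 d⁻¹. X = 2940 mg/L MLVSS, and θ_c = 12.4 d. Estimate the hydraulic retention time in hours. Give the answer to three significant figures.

τ ≈ 10.2 h

Rearranging the biomass balance for a CMAS with decay, V = Y·Q·ΔS·θ_c / [X·(1+k_d θ_c)] = 0.491 × 2.53 × (510 − 8.49) × 12.4 / [2940 × (1 + 0.117 × 12.4)] = 7.73×10^3 / 7205 = 1.072 m³.
HRT = V/Q = 1.072 m³ / 2.53 m³·d⁻¹ = 0.4238 d × 24 = 10.17 h.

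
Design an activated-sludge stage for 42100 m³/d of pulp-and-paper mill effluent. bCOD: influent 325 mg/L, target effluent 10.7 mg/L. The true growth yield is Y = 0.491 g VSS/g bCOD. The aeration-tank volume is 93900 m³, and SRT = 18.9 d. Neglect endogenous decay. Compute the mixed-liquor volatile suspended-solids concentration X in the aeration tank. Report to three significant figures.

From V·X = Y·Q·(S₀ − S)·θ_c (decay neglected): X = 0.491 × 42100 × (325 − 10.7) × 18.9 / 93900 = 1308 mg/L.

X ≈ 1310 mg/L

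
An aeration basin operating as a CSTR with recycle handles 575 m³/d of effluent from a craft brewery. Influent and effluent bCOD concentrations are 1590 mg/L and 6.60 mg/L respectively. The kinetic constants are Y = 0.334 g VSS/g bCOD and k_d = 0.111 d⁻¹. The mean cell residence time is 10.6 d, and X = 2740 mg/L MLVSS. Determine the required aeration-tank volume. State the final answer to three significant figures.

From the SRT design equation V = Y Q (S₀−S) θ_c / [X (1 + k_d θ_c)] = 0.334 × 575 × (1590 − 6.60) × 10.6 / [2740 × (1 + 0.111 × 10.6)] = 3.22×10^6 / 5964 = 540.5 m³.

V ≈ 540 m³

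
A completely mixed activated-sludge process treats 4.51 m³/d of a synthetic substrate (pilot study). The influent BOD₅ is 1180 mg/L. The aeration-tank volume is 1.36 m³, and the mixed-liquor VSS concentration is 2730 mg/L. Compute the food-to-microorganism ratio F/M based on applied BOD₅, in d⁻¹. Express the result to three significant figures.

F/M = applied load / biomass = Q·S₀/(V·X) = 4.51 × 1180 / (1.360 × 2730) = 1.433 d⁻¹.

F/M ≈ 1.43 d⁻¹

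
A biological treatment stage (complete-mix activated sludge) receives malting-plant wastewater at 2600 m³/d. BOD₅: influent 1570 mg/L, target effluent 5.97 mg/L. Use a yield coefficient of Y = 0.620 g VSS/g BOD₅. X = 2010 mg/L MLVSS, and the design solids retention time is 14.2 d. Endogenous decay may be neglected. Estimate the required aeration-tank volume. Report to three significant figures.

With k_d = 0 the design equation reduces to V = Y Q (S₀−S) θ_c / X = 0.620 × 2600 × (1570 − 5.97) × 14.2 / 2010 = 17812 m³.

V ≈ 17800 m³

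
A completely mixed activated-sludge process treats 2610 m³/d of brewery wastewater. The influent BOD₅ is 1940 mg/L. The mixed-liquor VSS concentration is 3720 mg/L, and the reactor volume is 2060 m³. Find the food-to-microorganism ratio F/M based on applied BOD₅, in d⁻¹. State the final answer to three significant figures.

Food-to-microorganism ratio F/M = Q S₀ / (V X) = 2610 × 1940 / (2060 × 3720) = 0.6607 d⁻¹.

F/M ≈ 0.661 d⁻¹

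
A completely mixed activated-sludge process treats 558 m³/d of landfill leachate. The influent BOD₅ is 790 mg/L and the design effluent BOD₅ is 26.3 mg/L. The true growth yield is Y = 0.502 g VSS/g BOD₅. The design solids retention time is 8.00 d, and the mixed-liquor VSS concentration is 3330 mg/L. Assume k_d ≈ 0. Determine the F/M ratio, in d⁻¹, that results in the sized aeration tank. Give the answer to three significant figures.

F/M ≈ 0.258 d⁻¹

With k_d = 0 the design equation reduces to V = Y Q (S₀−S) θ_c / X = 0.502 × 558 × (790 − 26.3) × 8.00 / 3330 = 513.9 m³.
Food-to-microorganism ratio F/M = Q S₀ / (V X) = 558 × 790 / (513.9 × 3330) = 0.2576 d⁻¹.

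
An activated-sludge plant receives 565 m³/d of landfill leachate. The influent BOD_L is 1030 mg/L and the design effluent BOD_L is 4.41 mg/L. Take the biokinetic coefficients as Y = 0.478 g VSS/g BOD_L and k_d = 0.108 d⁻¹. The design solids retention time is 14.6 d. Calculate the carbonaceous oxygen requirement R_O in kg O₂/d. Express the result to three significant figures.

Correct the yield for decay: Y_obs = Y/(1 + k_d θ_c) = 0.478 / (1 + 0.108 × 14.6) = 0.478 / 2.577 = 0.1855.
Q·(S₀ − S) = 565 × (1030 − 4.41) × 10⁻³ = 579.5 kg/d removed.
Biomass synthesised: P_X = Y_obs × 579.5 = 107.5 kg VSS/d.
R_O = Q·(S₀ − S) − 1.42·P_X = 579.5 − 1.42 × 107.5 = 426.8 kg O₂/d.

R_O ≈ 427 kg O₂/d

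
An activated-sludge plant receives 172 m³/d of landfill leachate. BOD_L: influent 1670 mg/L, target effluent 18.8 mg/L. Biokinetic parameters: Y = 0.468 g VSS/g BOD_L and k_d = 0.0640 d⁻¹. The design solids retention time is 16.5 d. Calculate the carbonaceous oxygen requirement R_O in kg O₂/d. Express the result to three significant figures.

Observed yield with endogenous decay: Y_obs = Y / (1 + k_d·θ_c) = 0.468 / (1 + 0.0640 × 16.5) = 0.468 / 2.056 = 0.2276 g VSS/g BOD_L.
Q·(S₀ − S) = 172 × (1670 − 18.8) × 10⁻³ = 284.0 kg/d removed.
P_X = Y_obs·Q·(S₀ − S) = 0.2276 × 284.0 = 64.65 kg VSS/d.
Carbonaceous O₂ demand = substrate oxidised − cell-mass equivalent = 284.0 − 1.42 × 64.65 = 192.2 kg O₂/d.

R_O ≈ 192 kg O₂/d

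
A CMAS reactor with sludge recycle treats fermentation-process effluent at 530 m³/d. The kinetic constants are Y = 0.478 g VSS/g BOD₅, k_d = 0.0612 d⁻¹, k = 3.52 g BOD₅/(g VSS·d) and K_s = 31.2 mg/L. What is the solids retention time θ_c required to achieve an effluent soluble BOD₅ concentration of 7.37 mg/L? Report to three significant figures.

Specific growth rate at S = 7.37 mg/L: μ = YkS/(K_s+S) = 0.478·3.52·7.37/(31.2+7.37) = 0.3215 d⁻¹.
Then 1/θ_c = μ − k_d = 0.3215 − 0.0612 = 0.2603 d⁻¹, giving θ_c = 3.842 d.

θ_c ≈ 3.84 d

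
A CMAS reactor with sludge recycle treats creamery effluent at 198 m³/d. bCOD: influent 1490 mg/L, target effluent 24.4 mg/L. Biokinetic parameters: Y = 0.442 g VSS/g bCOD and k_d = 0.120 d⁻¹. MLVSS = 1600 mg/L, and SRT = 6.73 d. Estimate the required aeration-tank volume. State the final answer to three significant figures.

Rearranging the biomass balance for a CMAS with decay, V = Y·Q·ΔS·θ_c / [X·(1+k_d θ_c)] = 0.442 × 198 × (1490 − 24.4) × 6.73 / [1600 × (1 + 0.120 × 6.73)] = 8.63×10^5 / 2892 = 298.5 m³.

V ≈ 298 m³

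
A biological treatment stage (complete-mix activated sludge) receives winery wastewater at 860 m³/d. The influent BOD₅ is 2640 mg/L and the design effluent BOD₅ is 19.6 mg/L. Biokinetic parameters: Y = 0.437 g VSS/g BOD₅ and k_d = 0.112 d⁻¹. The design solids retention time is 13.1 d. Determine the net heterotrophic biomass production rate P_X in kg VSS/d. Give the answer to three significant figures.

P_X ≈ 399 kg VSS/d

Correct the yield for decay: Y_obs = Y/(1 + k_d θ_c) = 0.437 / (1 + 0.112 × 13.1) = 0.437 / 2.467 = 0.1771.
Q·(S₀ − S) = 860 × (2640 − 19.6) × 10⁻³ = 2254 kg/d removed.
P_X = Y_obs · Q(S₀ − S) = 0.1771 × 2254 = 399.2 kg VSS/d.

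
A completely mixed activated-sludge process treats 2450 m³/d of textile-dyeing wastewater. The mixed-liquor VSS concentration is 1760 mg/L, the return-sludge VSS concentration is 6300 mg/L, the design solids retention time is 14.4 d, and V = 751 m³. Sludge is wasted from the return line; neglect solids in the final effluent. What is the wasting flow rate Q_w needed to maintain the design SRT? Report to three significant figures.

Q_w ≈ 14.6 m³/d

Wasting from the return line (neglecting effluent solids): Q_w = V·X / (θ_c·X_r) = 751.0 × 1760 / (14.4 × 6300) = 14.57 m³/d.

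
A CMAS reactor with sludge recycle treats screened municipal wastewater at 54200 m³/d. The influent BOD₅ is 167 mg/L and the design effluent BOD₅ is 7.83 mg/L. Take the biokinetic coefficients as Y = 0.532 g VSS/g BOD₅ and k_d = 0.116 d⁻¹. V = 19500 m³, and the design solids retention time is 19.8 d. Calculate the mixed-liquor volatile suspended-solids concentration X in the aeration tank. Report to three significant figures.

X = Y·Q·ΔS·θ_c / [V·(1 + k_d θ_c)] = 0.532 × 54200 × (167 − 7.83) × 19.8 / [19500 × (1 + 0.116 × 19.8)] = 1414 mg/L.

X ≈ 1410 mg/L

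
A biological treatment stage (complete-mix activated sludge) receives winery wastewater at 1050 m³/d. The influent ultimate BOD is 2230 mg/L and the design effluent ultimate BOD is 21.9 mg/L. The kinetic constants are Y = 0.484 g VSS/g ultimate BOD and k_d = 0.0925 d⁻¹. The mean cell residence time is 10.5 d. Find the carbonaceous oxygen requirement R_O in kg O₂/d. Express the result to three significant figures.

Correct the yield for decay: Y_obs = Y/(1 + k_d θ_c) = 0.484 / (1 + 0.0925 × 10.5) = 0.484 / 1.971 = 0.2455.
Substrate removed = Q·(S₀ − S) = 1050 m³/d × (2230 − 21.9) g/m³ = 2.32×10^6 g/d = 2319 kg/d.
Net sludge production P_X = 0.2455 × 2319 = 569.3 kg VSS/d.
R_O = Q·ΔS − 1.42 P_X = 2319 − 808.4 = 1510 kg O₂/d.

R_O ≈ 1510 kg O₂/d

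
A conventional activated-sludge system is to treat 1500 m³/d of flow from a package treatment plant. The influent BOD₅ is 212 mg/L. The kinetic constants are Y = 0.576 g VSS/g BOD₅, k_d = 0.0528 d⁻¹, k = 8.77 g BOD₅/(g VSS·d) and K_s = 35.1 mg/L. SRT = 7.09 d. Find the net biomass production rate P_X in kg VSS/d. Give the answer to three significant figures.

P_X ≈ 132 kg VSS/d

For a completely mixed reactor with recycle the Lawrence–McCarty relation gives S = K_s·(1 + k_d·θ_c) / [θ_c·(Y·k − k_d) − 1] = 35.1 × (1 + 0.0528 × 7.09) / [7.09 × (0.576 × 8.77 − 0.0528) − 1] = 48.24 / 34.44 = 1.401 mg/L.
Observed yield with endogenous decay: Y_obs = Y / (1 + k_d·θ_c) = 0.576 / (1 + 0.0528 × 7.09) = 0.576 / 1.374 = 0.4191 g VSS/g BOD₅.
ΔS = 212 − 1.40 = 210.6 mg/L, so the substrate removal rate is 1500 × 210.6/1000 = 315.9 kg BOD₅/d.
So the net sludge growth is P_X = 0.4191 × 315.9 = 132.4 kg VSS/d.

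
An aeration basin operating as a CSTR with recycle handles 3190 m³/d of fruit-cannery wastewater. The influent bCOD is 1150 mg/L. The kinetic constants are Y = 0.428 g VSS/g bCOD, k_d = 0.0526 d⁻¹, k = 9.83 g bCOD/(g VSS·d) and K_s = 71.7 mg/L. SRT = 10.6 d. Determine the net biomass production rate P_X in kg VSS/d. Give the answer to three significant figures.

Effluent substrate depends only on kinetics and SRT: S = K_s(1 + k_d θ_c) / [θ_c(Yk − k_d) − 1] = 71.7 × (1 + 0.0526 × 10.6) / [10.6 × (0.428 × 9.83 − 0.0526) − 1] = 111.7 / 43.04 = 2.595 mg/L.
Correct the yield for decay: Y_obs = Y/(1 + k_d θ_c) = 0.428 / (1 + 0.0526 × 10.6) = 0.428 / 1.558 = 0.2748.
Q·(S₀ − S) = 3190 × (1150 − 2.59) × 10⁻³ = 3660 kg/d removed.
P_X = Y_obs · Q(S₀ − S) = 0.2748 × 3660 = 1006 kg VSS/d.

P_X ≈ 1010 kg VSS/d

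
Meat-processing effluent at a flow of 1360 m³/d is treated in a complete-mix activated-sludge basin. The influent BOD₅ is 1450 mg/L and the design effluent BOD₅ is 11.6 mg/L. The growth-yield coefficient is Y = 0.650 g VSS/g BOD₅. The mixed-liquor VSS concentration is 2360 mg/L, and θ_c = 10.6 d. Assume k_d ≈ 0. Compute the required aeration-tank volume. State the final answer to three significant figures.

With k_d = 0 the design equation reduces to V = Y Q (S₀−S) θ_c / X = 0.650 × 1360 × (1450 − 11.6) × 10.6 / 2360 = 5711 m³.

V ≈ 5710 m³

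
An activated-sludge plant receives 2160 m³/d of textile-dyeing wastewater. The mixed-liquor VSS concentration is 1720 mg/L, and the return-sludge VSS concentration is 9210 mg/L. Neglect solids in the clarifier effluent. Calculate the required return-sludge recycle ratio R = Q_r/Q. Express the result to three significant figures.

Solids balance on the clarifier gives (1+R)X = R·X_r, so R = X/(X_r − X) = 1720 / (9210 − 1720) = 0.2296.

R ≈ 0.230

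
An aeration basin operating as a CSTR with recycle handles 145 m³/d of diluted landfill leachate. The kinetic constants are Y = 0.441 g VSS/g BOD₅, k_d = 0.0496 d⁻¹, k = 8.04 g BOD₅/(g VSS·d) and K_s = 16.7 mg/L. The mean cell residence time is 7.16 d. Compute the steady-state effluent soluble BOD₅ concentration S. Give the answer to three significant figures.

From the Monod/SRT balance for a CMAS, S = K_s·(1+k_d θ_c)/[θ_c·(Y k − k_d) − 1] = 16.7 × (1 + 0.0496 × 7.16) / [7.16 × (0.441 × 8.04 − 0.0496) − 1] = 22.63 / 24.03 = 0.9417 mg/L.

S ≈ 0.942 mg/L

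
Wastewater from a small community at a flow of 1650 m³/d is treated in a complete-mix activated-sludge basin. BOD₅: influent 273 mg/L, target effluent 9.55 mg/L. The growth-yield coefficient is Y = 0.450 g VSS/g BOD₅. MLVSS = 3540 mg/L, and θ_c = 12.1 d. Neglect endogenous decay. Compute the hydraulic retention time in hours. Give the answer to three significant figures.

τ ≈ 9.73 h

Biomass mass balance (decay neglected): V·X = Y·Q·(S₀ − S)·θ_c, so V = 0.450 × 1650 × (273 − 9.55) × 12.1 / 3540 = 668.6 m³.
τ = V/Q = 668.6/1650 = 0.4052 d, or 9.725 h.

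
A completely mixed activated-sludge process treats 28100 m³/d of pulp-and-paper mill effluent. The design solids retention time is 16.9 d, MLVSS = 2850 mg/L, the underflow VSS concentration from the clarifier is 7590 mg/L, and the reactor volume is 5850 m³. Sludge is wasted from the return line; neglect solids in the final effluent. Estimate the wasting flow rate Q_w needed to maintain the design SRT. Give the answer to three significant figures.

Q_w ≈ 130 m³/d

Wasting from the return line (neglecting effluent solids): Q_w = V·X / (θ_c·X_r) = 5850 × 2850 / (16.9 × 7590) = 130.0 m³/d.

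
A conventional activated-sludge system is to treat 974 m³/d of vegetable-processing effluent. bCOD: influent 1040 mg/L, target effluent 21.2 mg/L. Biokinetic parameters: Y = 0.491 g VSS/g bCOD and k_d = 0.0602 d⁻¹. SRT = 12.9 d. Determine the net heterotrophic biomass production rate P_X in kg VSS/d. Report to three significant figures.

P_X ≈ 274 kg VSS/d

Correct the yield for decay: Y_obs = Y/(1 + k_d θ_c) = 0.491 / (1 + 0.0602 × 12.9) = 0.491 / 1.777 = 0.2764.
Substrate removed = Q·(S₀ − S) = 974 m³/d × (1040 − 21.2) g/m³ = 9.92×10^5 g/d = 992.3 kg/d.
P_X = Y_obs · Q(S₀ − S) = 0.2764 × 992.3 = 274.2 kg VSS/d.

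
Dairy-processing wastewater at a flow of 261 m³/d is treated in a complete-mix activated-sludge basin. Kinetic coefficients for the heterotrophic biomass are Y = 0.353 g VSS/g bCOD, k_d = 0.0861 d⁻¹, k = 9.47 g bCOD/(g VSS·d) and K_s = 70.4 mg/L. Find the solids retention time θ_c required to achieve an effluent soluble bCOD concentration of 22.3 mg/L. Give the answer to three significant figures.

At the target effluent, Y k S/(K_s+S) = 0.353×9.47×22.3/92.70 = 0.8042 d⁻¹.
Then 1/θ_c = μ − k_d = 0.8042 − 0.0861 = 0.7181 d⁻¹, giving θ_c = 1.393 d.

θ_c ≈ 1.39 d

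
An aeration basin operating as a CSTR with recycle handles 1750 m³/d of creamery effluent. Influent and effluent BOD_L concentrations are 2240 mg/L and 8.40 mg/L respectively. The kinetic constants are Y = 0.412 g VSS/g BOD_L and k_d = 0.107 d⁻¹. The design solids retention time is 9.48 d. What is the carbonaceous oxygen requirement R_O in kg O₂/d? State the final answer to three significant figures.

R_O ≈ 2770 kg O₂/d

Y_obs = Y / (1 + k_d θ_c) = 0.412 / (1 + 0.107 × 9.48) = 0.412 / 2.014 = 0.2045.
Mass of BOD_L removed per day: Q(S₀ − S) = 1750 × 2232 g/m³ = 3905 kg/d.
Biomass synthesised: P_X = Y_obs × 3905 = 798.8 kg VSS/d.
R_O = Q·(S₀ − S) − 1.42·P_X = 3905 − 1.42 × 798.8 = 2771 kg O₂/d.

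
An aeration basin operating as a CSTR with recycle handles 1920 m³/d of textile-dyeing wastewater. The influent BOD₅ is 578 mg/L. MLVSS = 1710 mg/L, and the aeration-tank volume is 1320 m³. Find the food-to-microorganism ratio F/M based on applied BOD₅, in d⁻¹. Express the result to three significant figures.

Food-to-microorganism ratio F/M = Q S₀ / (V X) = 1920 × 578 / (1320 × 1710) = 0.4917 d⁻¹.

F/M ≈ 0.492 d⁻¹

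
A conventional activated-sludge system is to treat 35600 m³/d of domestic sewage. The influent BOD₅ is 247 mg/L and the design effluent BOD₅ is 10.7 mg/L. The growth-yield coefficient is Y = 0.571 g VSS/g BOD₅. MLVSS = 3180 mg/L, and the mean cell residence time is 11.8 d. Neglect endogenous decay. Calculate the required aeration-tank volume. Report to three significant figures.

V·X = Y·Q·ΔS·θ_c gives V = 0.571 × 35600 × (247 − 10.7) × 11.8 / 3180 = 17824 m³.

V ≈ 17800 m³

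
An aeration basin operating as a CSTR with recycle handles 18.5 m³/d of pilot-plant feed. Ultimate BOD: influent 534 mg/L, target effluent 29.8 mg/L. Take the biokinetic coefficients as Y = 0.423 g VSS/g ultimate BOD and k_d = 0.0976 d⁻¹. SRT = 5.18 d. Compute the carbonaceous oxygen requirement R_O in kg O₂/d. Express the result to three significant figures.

Y_obs = Y / (1 + k_d θ_c) = 0.423 / (1 + 0.0976 × 5.18) = 0.423 / 1.506 = 0.2810.
Mass of ultimate BOD removed per day: Q(S₀ − S) = 18.5 × 504.2 g/m³ = 9.328 kg/d.
P_X = Y_obs·Q·(S₀ − S) = 0.2810 × 9.328 = 2.621 kg VSS/d.
Carbonaceous O₂ demand = substrate oxidised − cell-mass equivalent = 9.328 − 1.42 × 2.621 = 5.606 kg O₂/d.

R_O ≈ 5.61 kg O₂/d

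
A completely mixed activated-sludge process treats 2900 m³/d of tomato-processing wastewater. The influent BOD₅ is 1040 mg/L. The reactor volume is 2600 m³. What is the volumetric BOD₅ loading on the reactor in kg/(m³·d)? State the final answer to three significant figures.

Applied BOD₅ load per unit volume = Q·S₀/V = (2900 × 1040/1000)/2600 = 1.160 kg BOD₅·m⁻³·d⁻¹.

L_v ≈ 1.16 kg BOD₅/(m³·d)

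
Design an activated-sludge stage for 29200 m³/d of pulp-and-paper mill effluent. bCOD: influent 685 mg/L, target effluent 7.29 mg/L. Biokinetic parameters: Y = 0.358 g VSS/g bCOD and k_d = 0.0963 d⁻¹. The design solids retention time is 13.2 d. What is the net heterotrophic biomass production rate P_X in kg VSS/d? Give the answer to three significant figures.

Observed yield with endogenous decay: Y_obs = Y / (1 + k_d·θ_c) = 0.358 / (1 + 0.0963 × 13.2) = 0.358 / 2.271 = 0.1576 g VSS/g bCOD.
Substrate removed = Q·(S₀ − S) = 29200 m³/d × (685 − 7.29) g/m³ = 1.98×10^7 g/d = 19789 kg/d.
P_X = Y_obs · Q(S₀ − S) = 0.1576 × 19789 = 3119 kg VSS/d.

P_X ≈ 3120 kg VSS/d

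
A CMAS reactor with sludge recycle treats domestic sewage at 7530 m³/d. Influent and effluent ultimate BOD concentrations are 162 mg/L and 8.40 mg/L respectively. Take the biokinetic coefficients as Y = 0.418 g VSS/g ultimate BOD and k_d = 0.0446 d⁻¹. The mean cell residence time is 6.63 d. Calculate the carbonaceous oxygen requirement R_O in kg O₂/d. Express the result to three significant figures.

R_O ≈ 627 kg O₂/d

Y_obs = Y / (1 + k_d θ_c) = 0.418 / (1 + 0.0446 × 6.63) = 0.418 / 1.296 = 0.3226.
Mass of ultimate BOD removed per day: Q(S₀ − S) = 7530 × 153.6 g/m³ = 1157 kg/d.
P_X = Y_obs·Q·(S₀ − S) = 0.3226 × 1157 = 373.1 kg VSS/d.
R_O = Q·(S₀ − S) − 1.42·P_X = 1157 − 1.42 × 373.1 = 626.8 kg O₂/d.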